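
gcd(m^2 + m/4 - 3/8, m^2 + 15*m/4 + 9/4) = m + 3/4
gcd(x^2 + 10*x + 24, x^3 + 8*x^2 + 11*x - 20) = x + 4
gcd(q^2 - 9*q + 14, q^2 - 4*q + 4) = q - 2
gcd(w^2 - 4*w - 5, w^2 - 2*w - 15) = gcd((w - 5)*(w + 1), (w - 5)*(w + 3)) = w - 5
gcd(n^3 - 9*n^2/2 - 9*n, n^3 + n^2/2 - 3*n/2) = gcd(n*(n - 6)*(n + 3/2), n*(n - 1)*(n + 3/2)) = n^2 + 3*n/2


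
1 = 1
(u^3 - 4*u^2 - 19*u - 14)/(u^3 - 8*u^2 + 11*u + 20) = (u^2 - 5*u - 14)/(u^2 - 9*u + 20)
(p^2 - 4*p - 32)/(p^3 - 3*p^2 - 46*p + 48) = (p + 4)/(p^2 + 5*p - 6)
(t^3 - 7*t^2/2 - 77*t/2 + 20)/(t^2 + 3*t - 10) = (t^2 - 17*t/2 + 4)/(t - 2)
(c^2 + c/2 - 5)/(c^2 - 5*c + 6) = (c + 5/2)/(c - 3)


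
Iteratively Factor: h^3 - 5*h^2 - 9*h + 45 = (h - 5)*(h^2 - 9) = (h - 5)*(h + 3)*(h - 3)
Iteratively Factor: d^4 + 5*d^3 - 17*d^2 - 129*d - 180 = (d + 3)*(d^3 + 2*d^2 - 23*d - 60) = (d + 3)*(d + 4)*(d^2 - 2*d - 15) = (d - 5)*(d + 3)*(d + 4)*(d + 3)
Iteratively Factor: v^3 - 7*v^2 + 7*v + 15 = (v + 1)*(v^2 - 8*v + 15) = (v - 3)*(v + 1)*(v - 5)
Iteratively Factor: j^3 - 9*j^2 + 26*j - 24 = (j - 4)*(j^2 - 5*j + 6) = (j - 4)*(j - 2)*(j - 3)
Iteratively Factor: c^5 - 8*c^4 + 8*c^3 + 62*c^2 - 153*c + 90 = (c - 3)*(c^4 - 5*c^3 - 7*c^2 + 41*c - 30) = (c - 3)*(c - 1)*(c^3 - 4*c^2 - 11*c + 30) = (c - 3)*(c - 1)*(c + 3)*(c^2 - 7*c + 10) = (c - 3)*(c - 2)*(c - 1)*(c + 3)*(c - 5)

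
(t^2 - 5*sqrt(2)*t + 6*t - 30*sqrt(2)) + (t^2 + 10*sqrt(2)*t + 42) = 2*t^2 + 6*t + 5*sqrt(2)*t - 30*sqrt(2) + 42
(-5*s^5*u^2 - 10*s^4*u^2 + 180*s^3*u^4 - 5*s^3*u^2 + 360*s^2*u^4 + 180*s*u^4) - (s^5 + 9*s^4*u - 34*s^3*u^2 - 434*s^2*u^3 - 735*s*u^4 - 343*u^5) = -5*s^5*u^2 - s^5 - 10*s^4*u^2 - 9*s^4*u + 180*s^3*u^4 + 29*s^3*u^2 + 360*s^2*u^4 + 434*s^2*u^3 + 915*s*u^4 + 343*u^5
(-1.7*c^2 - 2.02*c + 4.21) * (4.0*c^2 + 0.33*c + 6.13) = -6.8*c^4 - 8.641*c^3 + 5.7524*c^2 - 10.9933*c + 25.8073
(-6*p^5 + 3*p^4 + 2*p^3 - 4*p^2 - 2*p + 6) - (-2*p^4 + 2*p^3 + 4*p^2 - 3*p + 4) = -6*p^5 + 5*p^4 - 8*p^2 + p + 2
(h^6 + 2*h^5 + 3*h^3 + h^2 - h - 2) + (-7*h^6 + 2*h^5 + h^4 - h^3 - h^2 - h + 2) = -6*h^6 + 4*h^5 + h^4 + 2*h^3 - 2*h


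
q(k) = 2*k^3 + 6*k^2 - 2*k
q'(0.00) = -2.00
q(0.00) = 0.00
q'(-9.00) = 376.00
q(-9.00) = -954.00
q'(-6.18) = 152.99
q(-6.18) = -230.54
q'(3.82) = 131.39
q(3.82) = 191.40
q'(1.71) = 36.06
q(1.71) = 24.13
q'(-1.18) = -7.81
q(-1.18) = 7.43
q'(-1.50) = -6.50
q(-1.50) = 9.75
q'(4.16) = 151.75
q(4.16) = 239.50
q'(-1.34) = -7.31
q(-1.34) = 8.64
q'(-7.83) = 271.89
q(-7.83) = -576.58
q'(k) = 6*k^2 + 12*k - 2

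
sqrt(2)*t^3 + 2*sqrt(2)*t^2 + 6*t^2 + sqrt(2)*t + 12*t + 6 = (t + 1)*(t + 3*sqrt(2))*(sqrt(2)*t + sqrt(2))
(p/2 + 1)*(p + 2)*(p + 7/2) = p^3/2 + 15*p^2/4 + 9*p + 7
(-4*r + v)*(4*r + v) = -16*r^2 + v^2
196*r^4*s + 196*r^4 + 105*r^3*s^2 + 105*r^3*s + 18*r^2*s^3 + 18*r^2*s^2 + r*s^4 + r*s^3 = (4*r + s)*(7*r + s)^2*(r*s + r)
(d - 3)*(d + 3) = d^2 - 9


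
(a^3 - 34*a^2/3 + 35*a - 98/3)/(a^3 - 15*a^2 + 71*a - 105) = (3*a^2 - 13*a + 14)/(3*(a^2 - 8*a + 15))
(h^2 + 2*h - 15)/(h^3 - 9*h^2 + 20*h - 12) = (h^2 + 2*h - 15)/(h^3 - 9*h^2 + 20*h - 12)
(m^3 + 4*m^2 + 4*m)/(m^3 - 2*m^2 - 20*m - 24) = m/(m - 6)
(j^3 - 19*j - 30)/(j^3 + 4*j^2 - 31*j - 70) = (j + 3)/(j + 7)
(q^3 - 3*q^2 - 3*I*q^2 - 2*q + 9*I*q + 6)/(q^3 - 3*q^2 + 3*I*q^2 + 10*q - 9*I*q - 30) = (q - I)/(q + 5*I)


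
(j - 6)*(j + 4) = j^2 - 2*j - 24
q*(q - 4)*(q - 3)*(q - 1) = q^4 - 8*q^3 + 19*q^2 - 12*q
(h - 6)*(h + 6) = h^2 - 36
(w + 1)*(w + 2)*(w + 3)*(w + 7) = w^4 + 13*w^3 + 53*w^2 + 83*w + 42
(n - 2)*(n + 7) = n^2 + 5*n - 14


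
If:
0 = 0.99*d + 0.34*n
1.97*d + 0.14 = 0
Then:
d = -0.07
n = 0.21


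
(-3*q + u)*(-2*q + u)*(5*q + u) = 30*q^3 - 19*q^2*u + u^3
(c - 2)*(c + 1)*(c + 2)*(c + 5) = c^4 + 6*c^3 + c^2 - 24*c - 20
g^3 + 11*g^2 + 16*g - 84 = (g - 2)*(g + 6)*(g + 7)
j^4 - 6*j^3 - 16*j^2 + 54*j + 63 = (j - 7)*(j - 3)*(j + 1)*(j + 3)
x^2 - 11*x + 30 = (x - 6)*(x - 5)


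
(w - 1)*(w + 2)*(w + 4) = w^3 + 5*w^2 + 2*w - 8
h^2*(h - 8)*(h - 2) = h^4 - 10*h^3 + 16*h^2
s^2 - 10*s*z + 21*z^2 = (s - 7*z)*(s - 3*z)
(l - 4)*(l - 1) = l^2 - 5*l + 4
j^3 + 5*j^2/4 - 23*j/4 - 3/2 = (j - 2)*(j + 1/4)*(j + 3)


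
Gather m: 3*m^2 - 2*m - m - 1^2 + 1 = 3*m^2 - 3*m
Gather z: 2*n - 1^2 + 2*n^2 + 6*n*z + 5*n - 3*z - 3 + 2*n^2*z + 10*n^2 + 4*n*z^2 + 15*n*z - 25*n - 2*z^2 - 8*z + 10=12*n^2 - 18*n + z^2*(4*n - 2) + z*(2*n^2 + 21*n - 11) + 6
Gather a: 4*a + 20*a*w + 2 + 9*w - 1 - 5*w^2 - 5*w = a*(20*w + 4) - 5*w^2 + 4*w + 1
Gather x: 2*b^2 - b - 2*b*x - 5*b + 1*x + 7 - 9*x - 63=2*b^2 - 6*b + x*(-2*b - 8) - 56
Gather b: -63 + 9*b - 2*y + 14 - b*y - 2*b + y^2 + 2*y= b*(7 - y) + y^2 - 49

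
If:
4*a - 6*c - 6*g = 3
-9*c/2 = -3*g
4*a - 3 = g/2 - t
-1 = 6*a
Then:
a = -1/6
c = -11/45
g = -11/30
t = 209/60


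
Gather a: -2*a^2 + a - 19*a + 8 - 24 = -2*a^2 - 18*a - 16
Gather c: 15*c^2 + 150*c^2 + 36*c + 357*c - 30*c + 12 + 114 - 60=165*c^2 + 363*c + 66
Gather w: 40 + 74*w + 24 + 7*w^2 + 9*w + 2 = 7*w^2 + 83*w + 66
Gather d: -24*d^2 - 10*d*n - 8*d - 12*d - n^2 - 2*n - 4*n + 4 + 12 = -24*d^2 + d*(-10*n - 20) - n^2 - 6*n + 16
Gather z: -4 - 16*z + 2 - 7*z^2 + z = -7*z^2 - 15*z - 2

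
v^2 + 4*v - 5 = (v - 1)*(v + 5)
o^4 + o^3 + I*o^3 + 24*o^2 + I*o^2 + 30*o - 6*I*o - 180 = (o - 2)*(o + 3)*(o - 5*I)*(o + 6*I)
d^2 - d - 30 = (d - 6)*(d + 5)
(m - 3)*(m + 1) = m^2 - 2*m - 3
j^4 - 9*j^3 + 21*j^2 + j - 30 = (j - 5)*(j - 3)*(j - 2)*(j + 1)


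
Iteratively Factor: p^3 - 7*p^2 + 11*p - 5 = (p - 5)*(p^2 - 2*p + 1) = (p - 5)*(p - 1)*(p - 1)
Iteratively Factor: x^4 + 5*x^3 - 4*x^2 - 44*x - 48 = (x + 4)*(x^3 + x^2 - 8*x - 12) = (x - 3)*(x + 4)*(x^2 + 4*x + 4) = (x - 3)*(x + 2)*(x + 4)*(x + 2)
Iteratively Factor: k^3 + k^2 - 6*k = (k)*(k^2 + k - 6) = k*(k - 2)*(k + 3)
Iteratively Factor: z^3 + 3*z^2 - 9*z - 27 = (z + 3)*(z^2 - 9) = (z + 3)^2*(z - 3)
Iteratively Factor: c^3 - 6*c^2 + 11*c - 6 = (c - 1)*(c^2 - 5*c + 6) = (c - 2)*(c - 1)*(c - 3)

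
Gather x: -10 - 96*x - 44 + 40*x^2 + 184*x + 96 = 40*x^2 + 88*x + 42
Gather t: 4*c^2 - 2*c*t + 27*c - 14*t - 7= 4*c^2 + 27*c + t*(-2*c - 14) - 7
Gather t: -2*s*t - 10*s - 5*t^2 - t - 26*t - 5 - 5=-10*s - 5*t^2 + t*(-2*s - 27) - 10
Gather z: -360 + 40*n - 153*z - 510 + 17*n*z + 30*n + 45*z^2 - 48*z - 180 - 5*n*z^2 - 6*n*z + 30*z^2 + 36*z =70*n + z^2*(75 - 5*n) + z*(11*n - 165) - 1050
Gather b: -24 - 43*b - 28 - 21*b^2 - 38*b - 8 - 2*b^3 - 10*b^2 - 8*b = -2*b^3 - 31*b^2 - 89*b - 60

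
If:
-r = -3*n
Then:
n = r/3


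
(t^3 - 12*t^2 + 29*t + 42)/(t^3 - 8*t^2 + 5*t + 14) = (t - 6)/(t - 2)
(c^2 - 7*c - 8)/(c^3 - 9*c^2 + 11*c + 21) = (c - 8)/(c^2 - 10*c + 21)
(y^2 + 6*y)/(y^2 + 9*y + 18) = y/(y + 3)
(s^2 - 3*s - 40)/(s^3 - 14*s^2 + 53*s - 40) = (s + 5)/(s^2 - 6*s + 5)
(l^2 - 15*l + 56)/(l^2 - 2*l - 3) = (-l^2 + 15*l - 56)/(-l^2 + 2*l + 3)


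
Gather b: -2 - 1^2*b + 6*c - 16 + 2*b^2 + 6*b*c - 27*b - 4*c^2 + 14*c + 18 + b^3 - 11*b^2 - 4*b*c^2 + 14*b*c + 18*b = b^3 - 9*b^2 + b*(-4*c^2 + 20*c - 10) - 4*c^2 + 20*c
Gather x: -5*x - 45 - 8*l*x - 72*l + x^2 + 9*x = -72*l + x^2 + x*(4 - 8*l) - 45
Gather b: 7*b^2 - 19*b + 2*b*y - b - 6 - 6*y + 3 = 7*b^2 + b*(2*y - 20) - 6*y - 3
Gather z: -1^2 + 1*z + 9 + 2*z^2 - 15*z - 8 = 2*z^2 - 14*z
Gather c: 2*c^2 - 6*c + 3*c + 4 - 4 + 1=2*c^2 - 3*c + 1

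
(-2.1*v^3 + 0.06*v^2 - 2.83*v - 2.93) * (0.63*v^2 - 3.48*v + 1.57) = -1.323*v^5 + 7.3458*v^4 - 5.2887*v^3 + 8.0967*v^2 + 5.7533*v - 4.6001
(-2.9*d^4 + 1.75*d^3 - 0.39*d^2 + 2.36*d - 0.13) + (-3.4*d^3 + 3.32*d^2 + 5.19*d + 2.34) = -2.9*d^4 - 1.65*d^3 + 2.93*d^2 + 7.55*d + 2.21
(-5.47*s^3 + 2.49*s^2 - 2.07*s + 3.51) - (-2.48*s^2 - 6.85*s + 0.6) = -5.47*s^3 + 4.97*s^2 + 4.78*s + 2.91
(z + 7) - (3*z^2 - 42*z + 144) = -3*z^2 + 43*z - 137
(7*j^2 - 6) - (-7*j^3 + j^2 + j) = 7*j^3 + 6*j^2 - j - 6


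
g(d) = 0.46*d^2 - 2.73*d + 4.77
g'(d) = 0.92*d - 2.73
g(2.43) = 0.85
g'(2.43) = -0.49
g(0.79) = 2.90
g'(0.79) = -2.00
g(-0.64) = 6.71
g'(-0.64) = -3.32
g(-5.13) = 30.88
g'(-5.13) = -7.45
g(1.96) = 1.19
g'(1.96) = -0.93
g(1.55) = 1.64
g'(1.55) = -1.30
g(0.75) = 2.98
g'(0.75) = -2.04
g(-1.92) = 11.71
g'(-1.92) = -4.50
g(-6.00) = 37.71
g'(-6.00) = -8.25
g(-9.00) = 66.60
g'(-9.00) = -11.01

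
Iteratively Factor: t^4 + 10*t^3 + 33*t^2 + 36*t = (t + 3)*(t^3 + 7*t^2 + 12*t) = (t + 3)*(t + 4)*(t^2 + 3*t) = t*(t + 3)*(t + 4)*(t + 3)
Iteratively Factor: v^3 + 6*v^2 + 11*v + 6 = (v + 2)*(v^2 + 4*v + 3) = (v + 2)*(v + 3)*(v + 1)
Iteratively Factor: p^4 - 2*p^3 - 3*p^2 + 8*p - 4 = (p - 2)*(p^3 - 3*p + 2) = (p - 2)*(p - 1)*(p^2 + p - 2) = (p - 2)*(p - 1)*(p + 2)*(p - 1)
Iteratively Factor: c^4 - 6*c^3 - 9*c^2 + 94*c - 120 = (c + 4)*(c^3 - 10*c^2 + 31*c - 30) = (c - 5)*(c + 4)*(c^2 - 5*c + 6) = (c - 5)*(c - 2)*(c + 4)*(c - 3)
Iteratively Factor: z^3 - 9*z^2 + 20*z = (z - 5)*(z^2 - 4*z) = (z - 5)*(z - 4)*(z)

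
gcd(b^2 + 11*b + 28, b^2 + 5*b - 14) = b + 7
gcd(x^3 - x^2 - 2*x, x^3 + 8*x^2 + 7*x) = x^2 + x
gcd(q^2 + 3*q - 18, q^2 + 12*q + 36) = q + 6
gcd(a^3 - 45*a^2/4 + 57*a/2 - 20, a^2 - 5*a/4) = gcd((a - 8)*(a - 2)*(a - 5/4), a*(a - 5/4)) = a - 5/4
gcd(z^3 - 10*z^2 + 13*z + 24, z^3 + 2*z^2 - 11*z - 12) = z^2 - 2*z - 3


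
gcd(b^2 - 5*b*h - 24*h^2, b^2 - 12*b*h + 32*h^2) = b - 8*h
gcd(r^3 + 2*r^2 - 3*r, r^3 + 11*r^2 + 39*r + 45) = r + 3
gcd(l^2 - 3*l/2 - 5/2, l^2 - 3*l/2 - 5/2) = l^2 - 3*l/2 - 5/2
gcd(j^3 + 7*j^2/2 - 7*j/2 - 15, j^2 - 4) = j - 2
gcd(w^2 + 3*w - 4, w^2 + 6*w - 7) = w - 1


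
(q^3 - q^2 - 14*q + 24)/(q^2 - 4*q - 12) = (-q^3 + q^2 + 14*q - 24)/(-q^2 + 4*q + 12)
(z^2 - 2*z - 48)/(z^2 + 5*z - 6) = (z - 8)/(z - 1)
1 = 1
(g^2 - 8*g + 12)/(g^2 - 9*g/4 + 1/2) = 4*(g - 6)/(4*g - 1)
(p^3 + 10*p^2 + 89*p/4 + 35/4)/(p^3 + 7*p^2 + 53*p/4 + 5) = (p + 7)/(p + 4)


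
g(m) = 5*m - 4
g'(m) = 5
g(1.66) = 4.30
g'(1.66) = 5.00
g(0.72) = -0.40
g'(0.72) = 5.00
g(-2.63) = -17.15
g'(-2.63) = 5.00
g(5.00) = 21.00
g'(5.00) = 5.00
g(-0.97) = -8.85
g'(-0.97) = 5.00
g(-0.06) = -4.30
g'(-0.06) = 5.00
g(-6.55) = -36.75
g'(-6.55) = 5.00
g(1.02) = 1.10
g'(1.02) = 5.00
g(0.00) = -4.00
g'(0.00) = 5.00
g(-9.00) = -49.00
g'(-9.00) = 5.00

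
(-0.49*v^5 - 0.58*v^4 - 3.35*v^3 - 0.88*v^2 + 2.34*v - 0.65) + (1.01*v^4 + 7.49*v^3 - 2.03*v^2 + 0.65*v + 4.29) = -0.49*v^5 + 0.43*v^4 + 4.14*v^3 - 2.91*v^2 + 2.99*v + 3.64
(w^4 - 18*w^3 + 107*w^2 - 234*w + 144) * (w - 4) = w^5 - 22*w^4 + 179*w^3 - 662*w^2 + 1080*w - 576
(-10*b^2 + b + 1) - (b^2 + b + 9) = -11*b^2 - 8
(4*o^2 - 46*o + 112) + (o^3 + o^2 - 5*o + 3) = o^3 + 5*o^2 - 51*o + 115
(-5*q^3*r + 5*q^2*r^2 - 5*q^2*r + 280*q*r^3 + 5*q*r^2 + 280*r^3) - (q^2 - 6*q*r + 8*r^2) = -5*q^3*r + 5*q^2*r^2 - 5*q^2*r - q^2 + 280*q*r^3 + 5*q*r^2 + 6*q*r + 280*r^3 - 8*r^2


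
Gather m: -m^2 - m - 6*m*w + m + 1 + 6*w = -m^2 - 6*m*w + 6*w + 1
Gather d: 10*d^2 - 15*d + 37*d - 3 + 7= 10*d^2 + 22*d + 4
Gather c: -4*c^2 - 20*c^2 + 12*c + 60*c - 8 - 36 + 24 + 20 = -24*c^2 + 72*c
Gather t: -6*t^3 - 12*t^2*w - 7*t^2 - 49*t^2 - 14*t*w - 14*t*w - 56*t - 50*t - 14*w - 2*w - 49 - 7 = -6*t^3 + t^2*(-12*w - 56) + t*(-28*w - 106) - 16*w - 56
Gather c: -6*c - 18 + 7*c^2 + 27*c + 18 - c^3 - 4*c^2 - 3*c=-c^3 + 3*c^2 + 18*c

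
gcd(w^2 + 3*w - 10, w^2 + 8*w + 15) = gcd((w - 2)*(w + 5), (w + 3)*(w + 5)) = w + 5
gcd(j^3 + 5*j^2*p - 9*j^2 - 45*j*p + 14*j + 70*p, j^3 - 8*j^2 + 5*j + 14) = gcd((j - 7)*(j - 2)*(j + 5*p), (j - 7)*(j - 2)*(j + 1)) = j^2 - 9*j + 14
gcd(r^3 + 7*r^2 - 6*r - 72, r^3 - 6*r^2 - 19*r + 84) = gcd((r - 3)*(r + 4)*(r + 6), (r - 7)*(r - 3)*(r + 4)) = r^2 + r - 12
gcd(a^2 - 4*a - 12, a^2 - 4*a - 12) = a^2 - 4*a - 12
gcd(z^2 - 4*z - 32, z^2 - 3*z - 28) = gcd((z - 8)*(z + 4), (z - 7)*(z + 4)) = z + 4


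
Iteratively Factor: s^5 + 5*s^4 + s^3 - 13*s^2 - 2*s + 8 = (s + 1)*(s^4 + 4*s^3 - 3*s^2 - 10*s + 8) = (s - 1)*(s + 1)*(s^3 + 5*s^2 + 2*s - 8) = (s - 1)*(s + 1)*(s + 4)*(s^2 + s - 2) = (s - 1)^2*(s + 1)*(s + 4)*(s + 2)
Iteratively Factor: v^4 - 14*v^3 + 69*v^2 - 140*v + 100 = (v - 2)*(v^3 - 12*v^2 + 45*v - 50) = (v - 5)*(v - 2)*(v^2 - 7*v + 10) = (v - 5)*(v - 2)^2*(v - 5)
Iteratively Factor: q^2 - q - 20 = (q - 5)*(q + 4)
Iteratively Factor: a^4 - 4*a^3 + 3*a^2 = (a - 1)*(a^3 - 3*a^2) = a*(a - 1)*(a^2 - 3*a) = a*(a - 3)*(a - 1)*(a)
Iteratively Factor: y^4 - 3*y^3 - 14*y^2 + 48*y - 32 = (y + 4)*(y^3 - 7*y^2 + 14*y - 8) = (y - 1)*(y + 4)*(y^2 - 6*y + 8) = (y - 4)*(y - 1)*(y + 4)*(y - 2)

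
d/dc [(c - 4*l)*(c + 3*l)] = 2*c - l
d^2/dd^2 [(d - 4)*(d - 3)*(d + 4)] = 6*d - 6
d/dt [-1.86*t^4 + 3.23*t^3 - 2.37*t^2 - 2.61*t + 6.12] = -7.44*t^3 + 9.69*t^2 - 4.74*t - 2.61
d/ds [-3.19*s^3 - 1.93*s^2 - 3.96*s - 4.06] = -9.57*s^2 - 3.86*s - 3.96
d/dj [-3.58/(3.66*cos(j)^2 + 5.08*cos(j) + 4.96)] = -(26.2056*cos(j) + 18.1864)*sin(j)/(3.66*cos(j)^2 + 5.08*cos(j) + 4.96)^2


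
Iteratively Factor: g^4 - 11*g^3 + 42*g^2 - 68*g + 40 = (g - 2)*(g^3 - 9*g^2 + 24*g - 20) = (g - 2)^2*(g^2 - 7*g + 10) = (g - 2)^3*(g - 5)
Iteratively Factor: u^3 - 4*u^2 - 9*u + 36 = (u + 3)*(u^2 - 7*u + 12) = (u - 3)*(u + 3)*(u - 4)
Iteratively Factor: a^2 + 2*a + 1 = (a + 1)*(a + 1)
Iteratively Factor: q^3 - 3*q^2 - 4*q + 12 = (q + 2)*(q^2 - 5*q + 6) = (q - 2)*(q + 2)*(q - 3)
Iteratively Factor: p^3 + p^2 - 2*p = (p + 2)*(p^2 - p) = p*(p + 2)*(p - 1)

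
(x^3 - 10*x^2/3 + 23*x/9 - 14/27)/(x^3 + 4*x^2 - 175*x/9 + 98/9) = (x - 1/3)/(x + 7)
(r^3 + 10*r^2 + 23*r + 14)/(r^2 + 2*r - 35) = (r^2 + 3*r + 2)/(r - 5)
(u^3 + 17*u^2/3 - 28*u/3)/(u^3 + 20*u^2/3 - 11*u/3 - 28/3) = u/(u + 1)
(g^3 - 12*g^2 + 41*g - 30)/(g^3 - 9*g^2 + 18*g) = (g^2 - 6*g + 5)/(g*(g - 3))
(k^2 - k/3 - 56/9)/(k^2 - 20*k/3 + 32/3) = (k + 7/3)/(k - 4)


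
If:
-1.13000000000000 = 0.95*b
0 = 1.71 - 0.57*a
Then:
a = 3.00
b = -1.19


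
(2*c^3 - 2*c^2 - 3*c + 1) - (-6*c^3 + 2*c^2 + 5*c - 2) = 8*c^3 - 4*c^2 - 8*c + 3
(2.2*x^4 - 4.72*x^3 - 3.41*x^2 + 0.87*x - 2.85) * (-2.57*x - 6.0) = -5.654*x^5 - 1.0696*x^4 + 37.0837*x^3 + 18.2241*x^2 + 2.1045*x + 17.1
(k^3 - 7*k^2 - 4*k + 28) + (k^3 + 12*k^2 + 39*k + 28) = 2*k^3 + 5*k^2 + 35*k + 56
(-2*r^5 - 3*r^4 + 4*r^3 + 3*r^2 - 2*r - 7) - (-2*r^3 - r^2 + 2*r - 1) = -2*r^5 - 3*r^4 + 6*r^3 + 4*r^2 - 4*r - 6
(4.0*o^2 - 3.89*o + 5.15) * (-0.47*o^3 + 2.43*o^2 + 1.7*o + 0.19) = -1.88*o^5 + 11.5483*o^4 - 5.0732*o^3 + 6.6615*o^2 + 8.0159*o + 0.9785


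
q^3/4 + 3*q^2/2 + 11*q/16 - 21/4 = (q/4 + 1)*(q - 3/2)*(q + 7/2)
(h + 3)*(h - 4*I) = h^2 + 3*h - 4*I*h - 12*I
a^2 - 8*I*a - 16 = (a - 4*I)^2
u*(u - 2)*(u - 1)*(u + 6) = u^4 + 3*u^3 - 16*u^2 + 12*u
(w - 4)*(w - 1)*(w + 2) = w^3 - 3*w^2 - 6*w + 8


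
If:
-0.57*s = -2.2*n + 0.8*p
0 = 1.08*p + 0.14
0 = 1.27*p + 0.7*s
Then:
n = 0.01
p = -0.13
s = 0.24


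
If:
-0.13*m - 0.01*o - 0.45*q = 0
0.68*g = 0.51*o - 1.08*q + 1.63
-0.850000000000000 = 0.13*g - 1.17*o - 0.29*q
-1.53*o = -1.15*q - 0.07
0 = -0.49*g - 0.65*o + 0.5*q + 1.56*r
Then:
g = 1.56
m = -3.01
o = 0.69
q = 0.85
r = 0.50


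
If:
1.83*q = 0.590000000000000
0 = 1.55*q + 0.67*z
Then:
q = 0.32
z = -0.75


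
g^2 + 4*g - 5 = (g - 1)*(g + 5)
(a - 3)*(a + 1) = a^2 - 2*a - 3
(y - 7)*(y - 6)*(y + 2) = y^3 - 11*y^2 + 16*y + 84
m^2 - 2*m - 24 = (m - 6)*(m + 4)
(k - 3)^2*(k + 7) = k^3 + k^2 - 33*k + 63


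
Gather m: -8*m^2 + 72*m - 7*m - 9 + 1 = -8*m^2 + 65*m - 8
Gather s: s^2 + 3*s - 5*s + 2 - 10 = s^2 - 2*s - 8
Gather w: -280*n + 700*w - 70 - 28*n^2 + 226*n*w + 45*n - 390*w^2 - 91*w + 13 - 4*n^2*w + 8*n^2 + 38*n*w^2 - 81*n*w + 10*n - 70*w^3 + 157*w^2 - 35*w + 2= -20*n^2 - 225*n - 70*w^3 + w^2*(38*n - 233) + w*(-4*n^2 + 145*n + 574) - 55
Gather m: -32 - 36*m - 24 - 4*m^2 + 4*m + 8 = -4*m^2 - 32*m - 48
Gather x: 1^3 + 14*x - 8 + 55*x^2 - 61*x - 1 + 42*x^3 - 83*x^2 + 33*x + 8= 42*x^3 - 28*x^2 - 14*x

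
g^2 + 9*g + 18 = (g + 3)*(g + 6)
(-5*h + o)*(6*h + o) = -30*h^2 + h*o + o^2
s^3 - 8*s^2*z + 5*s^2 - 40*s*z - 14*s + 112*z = (s - 2)*(s + 7)*(s - 8*z)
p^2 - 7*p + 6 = (p - 6)*(p - 1)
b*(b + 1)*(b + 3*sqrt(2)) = b^3 + b^2 + 3*sqrt(2)*b^2 + 3*sqrt(2)*b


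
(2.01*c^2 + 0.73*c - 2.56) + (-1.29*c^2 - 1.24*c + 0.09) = 0.72*c^2 - 0.51*c - 2.47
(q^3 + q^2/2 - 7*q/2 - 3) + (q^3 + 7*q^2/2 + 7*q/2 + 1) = 2*q^3 + 4*q^2 - 2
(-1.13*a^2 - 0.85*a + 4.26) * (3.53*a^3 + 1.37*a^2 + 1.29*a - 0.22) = -3.9889*a^5 - 4.5486*a^4 + 12.4156*a^3 + 4.9883*a^2 + 5.6824*a - 0.9372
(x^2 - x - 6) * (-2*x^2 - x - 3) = -2*x^4 + x^3 + 10*x^2 + 9*x + 18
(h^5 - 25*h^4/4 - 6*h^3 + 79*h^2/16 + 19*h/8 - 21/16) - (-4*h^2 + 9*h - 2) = h^5 - 25*h^4/4 - 6*h^3 + 143*h^2/16 - 53*h/8 + 11/16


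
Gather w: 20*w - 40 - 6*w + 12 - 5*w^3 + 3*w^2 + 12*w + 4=-5*w^3 + 3*w^2 + 26*w - 24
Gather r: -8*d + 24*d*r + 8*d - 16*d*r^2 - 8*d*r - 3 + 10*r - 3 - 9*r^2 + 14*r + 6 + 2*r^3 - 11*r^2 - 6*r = 2*r^3 + r^2*(-16*d - 20) + r*(16*d + 18)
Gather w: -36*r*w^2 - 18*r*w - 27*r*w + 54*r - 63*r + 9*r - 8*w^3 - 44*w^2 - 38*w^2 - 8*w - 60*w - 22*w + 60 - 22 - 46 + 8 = -8*w^3 + w^2*(-36*r - 82) + w*(-45*r - 90)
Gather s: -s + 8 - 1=7 - s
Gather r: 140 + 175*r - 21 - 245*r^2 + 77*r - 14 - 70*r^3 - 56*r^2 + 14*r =-70*r^3 - 301*r^2 + 266*r + 105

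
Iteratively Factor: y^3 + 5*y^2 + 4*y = (y + 4)*(y^2 + y) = y*(y + 4)*(y + 1)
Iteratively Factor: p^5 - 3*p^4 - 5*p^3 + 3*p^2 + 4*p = (p - 4)*(p^4 + p^3 - p^2 - p) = (p - 4)*(p + 1)*(p^3 - p) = (p - 4)*(p + 1)^2*(p^2 - p) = (p - 4)*(p - 1)*(p + 1)^2*(p)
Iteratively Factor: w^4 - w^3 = (w - 1)*(w^3) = w*(w - 1)*(w^2) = w^2*(w - 1)*(w)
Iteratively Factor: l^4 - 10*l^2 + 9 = (l + 3)*(l^3 - 3*l^2 - l + 3) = (l - 3)*(l + 3)*(l^2 - 1) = (l - 3)*(l + 1)*(l + 3)*(l - 1)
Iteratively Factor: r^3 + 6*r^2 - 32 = (r - 2)*(r^2 + 8*r + 16) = (r - 2)*(r + 4)*(r + 4)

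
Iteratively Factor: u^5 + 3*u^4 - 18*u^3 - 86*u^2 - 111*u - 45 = (u + 3)*(u^4 - 18*u^2 - 32*u - 15) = (u - 5)*(u + 3)*(u^3 + 5*u^2 + 7*u + 3) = (u - 5)*(u + 3)^2*(u^2 + 2*u + 1) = (u - 5)*(u + 1)*(u + 3)^2*(u + 1)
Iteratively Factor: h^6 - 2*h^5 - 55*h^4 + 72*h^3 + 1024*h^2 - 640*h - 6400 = (h + 4)*(h^5 - 6*h^4 - 31*h^3 + 196*h^2 + 240*h - 1600) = (h + 4)^2*(h^4 - 10*h^3 + 9*h^2 + 160*h - 400) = (h + 4)^3*(h^3 - 14*h^2 + 65*h - 100) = (h - 5)*(h + 4)^3*(h^2 - 9*h + 20) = (h - 5)*(h - 4)*(h + 4)^3*(h - 5)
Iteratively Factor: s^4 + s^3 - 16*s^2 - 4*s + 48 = (s - 2)*(s^3 + 3*s^2 - 10*s - 24) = (s - 2)*(s + 4)*(s^2 - s - 6) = (s - 3)*(s - 2)*(s + 4)*(s + 2)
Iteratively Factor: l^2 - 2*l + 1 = (l - 1)*(l - 1)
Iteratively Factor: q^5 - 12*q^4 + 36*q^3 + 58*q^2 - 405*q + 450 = (q - 3)*(q^4 - 9*q^3 + 9*q^2 + 85*q - 150) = (q - 5)*(q - 3)*(q^3 - 4*q^2 - 11*q + 30) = (q - 5)*(q - 3)*(q - 2)*(q^2 - 2*q - 15) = (q - 5)*(q - 3)*(q - 2)*(q + 3)*(q - 5)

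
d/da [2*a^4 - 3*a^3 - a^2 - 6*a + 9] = 8*a^3 - 9*a^2 - 2*a - 6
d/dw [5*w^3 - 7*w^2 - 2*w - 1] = 15*w^2 - 14*w - 2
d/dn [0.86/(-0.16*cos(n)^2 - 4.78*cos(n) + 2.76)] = -(0.2752*cos(n) + 4.1108)*sin(n)/(0.16*cos(n)^2 + 4.78*cos(n) - 2.76)^2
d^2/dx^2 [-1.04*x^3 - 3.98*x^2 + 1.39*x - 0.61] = -6.24*x - 7.96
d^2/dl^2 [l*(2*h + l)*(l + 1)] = 4*h + 6*l + 2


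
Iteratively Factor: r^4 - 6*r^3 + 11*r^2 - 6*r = (r)*(r^3 - 6*r^2 + 11*r - 6) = r*(r - 1)*(r^2 - 5*r + 6) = r*(r - 2)*(r - 1)*(r - 3)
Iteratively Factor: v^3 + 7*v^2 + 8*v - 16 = (v + 4)*(v^2 + 3*v - 4) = (v - 1)*(v + 4)*(v + 4)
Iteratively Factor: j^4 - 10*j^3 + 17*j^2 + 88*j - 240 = (j + 3)*(j^3 - 13*j^2 + 56*j - 80) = (j - 4)*(j + 3)*(j^2 - 9*j + 20) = (j - 4)^2*(j + 3)*(j - 5)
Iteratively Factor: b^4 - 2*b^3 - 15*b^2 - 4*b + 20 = (b - 1)*(b^3 - b^2 - 16*b - 20) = (b - 5)*(b - 1)*(b^2 + 4*b + 4) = (b - 5)*(b - 1)*(b + 2)*(b + 2)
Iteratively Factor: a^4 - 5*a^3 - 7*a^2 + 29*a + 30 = (a - 3)*(a^3 - 2*a^2 - 13*a - 10) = (a - 3)*(a + 2)*(a^2 - 4*a - 5) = (a - 3)*(a + 1)*(a + 2)*(a - 5)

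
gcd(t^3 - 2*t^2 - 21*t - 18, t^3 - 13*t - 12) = t^2 + 4*t + 3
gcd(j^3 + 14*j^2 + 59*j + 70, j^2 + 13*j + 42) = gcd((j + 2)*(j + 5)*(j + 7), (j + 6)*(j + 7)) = j + 7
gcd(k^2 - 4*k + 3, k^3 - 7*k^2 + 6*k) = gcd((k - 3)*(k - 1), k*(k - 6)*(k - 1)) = k - 1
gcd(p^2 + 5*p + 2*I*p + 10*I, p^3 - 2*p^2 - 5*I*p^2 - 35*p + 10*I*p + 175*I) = p + 5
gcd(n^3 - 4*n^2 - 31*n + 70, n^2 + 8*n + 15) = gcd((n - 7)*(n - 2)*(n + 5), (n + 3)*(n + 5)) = n + 5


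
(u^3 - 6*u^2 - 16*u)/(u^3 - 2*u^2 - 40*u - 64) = u/(u + 4)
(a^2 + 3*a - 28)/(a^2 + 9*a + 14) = (a - 4)/(a + 2)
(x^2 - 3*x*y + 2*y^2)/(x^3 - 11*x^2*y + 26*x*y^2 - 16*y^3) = 1/(x - 8*y)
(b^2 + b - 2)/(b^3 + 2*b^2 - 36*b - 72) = (b - 1)/(b^2 - 36)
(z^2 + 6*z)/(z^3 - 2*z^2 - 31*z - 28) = z*(z + 6)/(z^3 - 2*z^2 - 31*z - 28)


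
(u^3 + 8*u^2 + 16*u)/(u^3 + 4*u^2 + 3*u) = (u^2 + 8*u + 16)/(u^2 + 4*u + 3)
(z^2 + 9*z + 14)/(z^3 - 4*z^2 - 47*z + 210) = (z + 2)/(z^2 - 11*z + 30)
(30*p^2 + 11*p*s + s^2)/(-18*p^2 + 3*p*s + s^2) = (-5*p - s)/(3*p - s)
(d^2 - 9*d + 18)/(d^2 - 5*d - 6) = (d - 3)/(d + 1)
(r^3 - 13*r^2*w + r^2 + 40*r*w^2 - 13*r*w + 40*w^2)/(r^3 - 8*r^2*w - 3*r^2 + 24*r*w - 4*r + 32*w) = (r - 5*w)/(r - 4)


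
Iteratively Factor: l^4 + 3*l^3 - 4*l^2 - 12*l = (l + 3)*(l^3 - 4*l) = (l - 2)*(l + 3)*(l^2 + 2*l) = l*(l - 2)*(l + 3)*(l + 2)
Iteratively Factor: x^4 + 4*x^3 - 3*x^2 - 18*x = (x + 3)*(x^3 + x^2 - 6*x) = (x + 3)^2*(x^2 - 2*x) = (x - 2)*(x + 3)^2*(x)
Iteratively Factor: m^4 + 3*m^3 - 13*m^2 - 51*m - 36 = (m - 4)*(m^3 + 7*m^2 + 15*m + 9) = (m - 4)*(m + 3)*(m^2 + 4*m + 3) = (m - 4)*(m + 1)*(m + 3)*(m + 3)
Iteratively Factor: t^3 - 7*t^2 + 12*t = (t - 3)*(t^2 - 4*t) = (t - 4)*(t - 3)*(t)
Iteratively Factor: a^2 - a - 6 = (a - 3)*(a + 2)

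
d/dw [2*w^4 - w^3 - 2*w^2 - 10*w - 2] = 8*w^3 - 3*w^2 - 4*w - 10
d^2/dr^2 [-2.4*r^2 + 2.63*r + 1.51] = -4.80000000000000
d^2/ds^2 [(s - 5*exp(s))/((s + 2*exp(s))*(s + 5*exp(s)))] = 2*(-6*s^4*exp(s) + 22*s^3*exp(2*s) + 24*s^3*exp(s) + s^3 + 255*s^2*exp(3*s) + 60*s^2*exp(2*s) - 15*s^2*exp(s) + 375*s*exp(4*s) - 300*s*exp(3*s) - 135*s*exp(2*s) - 250*exp(5*s) - 900*exp(4*s) - 265*exp(3*s))/(s^6 + 21*s^5*exp(s) + 177*s^4*exp(2*s) + 763*s^3*exp(3*s) + 1770*s^2*exp(4*s) + 2100*s*exp(5*s) + 1000*exp(6*s))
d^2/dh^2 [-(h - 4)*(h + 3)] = -2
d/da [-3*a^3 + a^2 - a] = -9*a^2 + 2*a - 1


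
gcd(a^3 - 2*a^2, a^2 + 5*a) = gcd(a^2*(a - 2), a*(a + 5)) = a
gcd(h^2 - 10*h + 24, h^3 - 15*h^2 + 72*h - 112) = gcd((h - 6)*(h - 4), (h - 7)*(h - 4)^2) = h - 4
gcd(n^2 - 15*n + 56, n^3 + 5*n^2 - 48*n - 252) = n - 7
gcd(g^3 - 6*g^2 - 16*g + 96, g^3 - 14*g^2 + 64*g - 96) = g^2 - 10*g + 24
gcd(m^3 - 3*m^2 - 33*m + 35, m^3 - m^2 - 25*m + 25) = m^2 + 4*m - 5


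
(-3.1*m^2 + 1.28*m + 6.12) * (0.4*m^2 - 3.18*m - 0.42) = -1.24*m^4 + 10.37*m^3 - 0.3204*m^2 - 19.9992*m - 2.5704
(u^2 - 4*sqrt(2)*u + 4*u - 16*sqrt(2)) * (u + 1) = u^3 - 4*sqrt(2)*u^2 + 5*u^2 - 20*sqrt(2)*u + 4*u - 16*sqrt(2)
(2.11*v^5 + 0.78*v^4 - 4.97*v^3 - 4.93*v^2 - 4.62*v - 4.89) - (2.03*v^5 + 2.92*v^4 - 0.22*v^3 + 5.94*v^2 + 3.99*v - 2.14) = 0.0800000000000001*v^5 - 2.14*v^4 - 4.75*v^3 - 10.87*v^2 - 8.61*v - 2.75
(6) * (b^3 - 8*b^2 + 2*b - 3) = 6*b^3 - 48*b^2 + 12*b - 18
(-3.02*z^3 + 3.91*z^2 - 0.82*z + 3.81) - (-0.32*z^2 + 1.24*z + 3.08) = -3.02*z^3 + 4.23*z^2 - 2.06*z + 0.73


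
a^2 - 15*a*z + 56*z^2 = (a - 8*z)*(a - 7*z)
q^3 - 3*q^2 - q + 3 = (q - 3)*(q - 1)*(q + 1)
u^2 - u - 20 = (u - 5)*(u + 4)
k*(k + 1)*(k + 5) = k^3 + 6*k^2 + 5*k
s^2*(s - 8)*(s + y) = s^4 + s^3*y - 8*s^3 - 8*s^2*y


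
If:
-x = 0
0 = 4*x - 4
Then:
No Solution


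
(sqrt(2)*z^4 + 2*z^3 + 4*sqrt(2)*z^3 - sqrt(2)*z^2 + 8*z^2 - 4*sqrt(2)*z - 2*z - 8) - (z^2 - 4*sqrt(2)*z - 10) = sqrt(2)*z^4 + 2*z^3 + 4*sqrt(2)*z^3 - sqrt(2)*z^2 + 7*z^2 - 2*z + 2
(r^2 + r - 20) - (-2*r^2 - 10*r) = 3*r^2 + 11*r - 20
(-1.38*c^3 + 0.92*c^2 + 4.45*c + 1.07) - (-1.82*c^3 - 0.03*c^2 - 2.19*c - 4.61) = 0.44*c^3 + 0.95*c^2 + 6.64*c + 5.68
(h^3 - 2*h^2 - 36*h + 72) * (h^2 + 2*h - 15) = h^5 - 55*h^3 + 30*h^2 + 684*h - 1080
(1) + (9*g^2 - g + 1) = 9*g^2 - g + 2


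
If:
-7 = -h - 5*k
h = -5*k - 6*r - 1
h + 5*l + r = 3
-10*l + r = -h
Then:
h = 10/3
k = 11/15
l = 1/5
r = -4/3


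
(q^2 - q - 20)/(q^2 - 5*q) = (q + 4)/q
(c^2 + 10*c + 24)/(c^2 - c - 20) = (c + 6)/(c - 5)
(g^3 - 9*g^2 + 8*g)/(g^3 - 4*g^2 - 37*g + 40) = g/(g + 5)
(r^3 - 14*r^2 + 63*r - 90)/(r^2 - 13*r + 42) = (r^2 - 8*r + 15)/(r - 7)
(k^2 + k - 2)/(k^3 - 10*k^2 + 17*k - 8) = (k + 2)/(k^2 - 9*k + 8)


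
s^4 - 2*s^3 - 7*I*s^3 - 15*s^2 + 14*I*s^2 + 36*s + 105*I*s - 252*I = (s - 3)^2*(s + 4)*(s - 7*I)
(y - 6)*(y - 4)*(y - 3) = y^3 - 13*y^2 + 54*y - 72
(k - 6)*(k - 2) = k^2 - 8*k + 12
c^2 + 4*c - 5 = (c - 1)*(c + 5)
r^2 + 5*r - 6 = (r - 1)*(r + 6)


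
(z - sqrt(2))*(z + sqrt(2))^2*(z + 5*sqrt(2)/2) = z^4 + 7*sqrt(2)*z^3/2 + 3*z^2 - 7*sqrt(2)*z - 10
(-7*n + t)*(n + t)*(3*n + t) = -21*n^3 - 25*n^2*t - 3*n*t^2 + t^3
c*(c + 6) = c^2 + 6*c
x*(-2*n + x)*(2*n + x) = -4*n^2*x + x^3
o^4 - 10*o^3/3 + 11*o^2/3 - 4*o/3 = o*(o - 4/3)*(o - 1)^2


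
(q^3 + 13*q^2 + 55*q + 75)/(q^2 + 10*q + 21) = (q^2 + 10*q + 25)/(q + 7)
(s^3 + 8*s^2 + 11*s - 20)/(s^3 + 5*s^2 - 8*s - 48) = (s^2 + 4*s - 5)/(s^2 + s - 12)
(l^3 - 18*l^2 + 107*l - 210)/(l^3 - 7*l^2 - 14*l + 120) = (l - 7)/(l + 4)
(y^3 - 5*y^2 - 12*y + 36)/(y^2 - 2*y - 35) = (-y^3 + 5*y^2 + 12*y - 36)/(-y^2 + 2*y + 35)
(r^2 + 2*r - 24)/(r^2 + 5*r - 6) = (r - 4)/(r - 1)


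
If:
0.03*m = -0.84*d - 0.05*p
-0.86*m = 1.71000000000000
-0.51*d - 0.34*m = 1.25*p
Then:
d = 0.04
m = -1.99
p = 0.52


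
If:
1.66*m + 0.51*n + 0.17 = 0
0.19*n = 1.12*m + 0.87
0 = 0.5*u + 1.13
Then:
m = -0.54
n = 1.41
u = -2.26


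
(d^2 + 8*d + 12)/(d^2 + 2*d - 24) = (d + 2)/(d - 4)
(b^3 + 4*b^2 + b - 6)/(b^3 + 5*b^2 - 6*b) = (b^2 + 5*b + 6)/(b*(b + 6))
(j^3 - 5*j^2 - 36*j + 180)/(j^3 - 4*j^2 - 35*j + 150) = (j - 6)/(j - 5)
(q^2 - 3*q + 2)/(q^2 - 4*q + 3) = (q - 2)/(q - 3)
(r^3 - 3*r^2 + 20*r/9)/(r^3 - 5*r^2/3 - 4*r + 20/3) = r*(3*r - 4)/(3*(r^2 - 4))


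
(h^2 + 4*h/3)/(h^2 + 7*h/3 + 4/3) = h/(h + 1)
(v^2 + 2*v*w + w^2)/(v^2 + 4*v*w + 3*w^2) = (v + w)/(v + 3*w)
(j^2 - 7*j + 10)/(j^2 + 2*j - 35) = (j - 2)/(j + 7)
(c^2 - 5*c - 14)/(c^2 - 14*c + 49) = (c + 2)/(c - 7)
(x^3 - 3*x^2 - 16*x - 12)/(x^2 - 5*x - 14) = (x^2 - 5*x - 6)/(x - 7)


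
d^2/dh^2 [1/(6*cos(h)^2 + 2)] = 3*(-6*sin(h)^4 + sin(h)^2 + 4)/(3*cos(h)^2 + 1)^3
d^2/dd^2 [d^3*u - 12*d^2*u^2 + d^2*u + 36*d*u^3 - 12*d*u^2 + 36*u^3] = 2*u*(3*d - 12*u + 1)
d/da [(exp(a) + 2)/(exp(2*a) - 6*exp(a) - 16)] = -exp(a)/(exp(2*a) - 16*exp(a) + 64)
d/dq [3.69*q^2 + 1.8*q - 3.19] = 7.38*q + 1.8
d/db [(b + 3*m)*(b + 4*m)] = 2*b + 7*m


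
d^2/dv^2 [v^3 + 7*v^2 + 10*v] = 6*v + 14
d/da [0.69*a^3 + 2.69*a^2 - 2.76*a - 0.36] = 2.07*a^2 + 5.38*a - 2.76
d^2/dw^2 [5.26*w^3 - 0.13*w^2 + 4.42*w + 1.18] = 31.56*w - 0.26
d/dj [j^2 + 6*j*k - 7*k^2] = 2*j + 6*k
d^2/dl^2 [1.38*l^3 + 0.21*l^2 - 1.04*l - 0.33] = 8.28*l + 0.42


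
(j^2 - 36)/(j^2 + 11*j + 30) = (j - 6)/(j + 5)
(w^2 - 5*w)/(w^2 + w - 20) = w*(w - 5)/(w^2 + w - 20)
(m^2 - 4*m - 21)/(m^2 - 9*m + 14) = (m + 3)/(m - 2)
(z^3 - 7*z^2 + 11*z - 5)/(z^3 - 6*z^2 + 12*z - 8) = (z^3 - 7*z^2 + 11*z - 5)/(z^3 - 6*z^2 + 12*z - 8)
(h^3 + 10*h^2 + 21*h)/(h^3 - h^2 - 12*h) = (h + 7)/(h - 4)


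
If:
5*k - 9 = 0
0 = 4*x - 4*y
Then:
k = 9/5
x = y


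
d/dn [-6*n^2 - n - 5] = -12*n - 1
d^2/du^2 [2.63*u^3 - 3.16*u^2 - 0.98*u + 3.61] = 15.78*u - 6.32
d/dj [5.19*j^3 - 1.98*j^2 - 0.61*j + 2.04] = 15.57*j^2 - 3.96*j - 0.61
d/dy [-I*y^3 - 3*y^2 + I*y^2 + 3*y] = -3*I*y^2 + 2*y*(-3 + I) + 3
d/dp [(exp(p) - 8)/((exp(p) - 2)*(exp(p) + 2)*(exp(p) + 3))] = (-2*exp(3*p) + 21*exp(2*p) + 48*exp(p) - 44)*exp(p)/(exp(6*p) + 6*exp(5*p) + exp(4*p) - 48*exp(3*p) - 56*exp(2*p) + 96*exp(p) + 144)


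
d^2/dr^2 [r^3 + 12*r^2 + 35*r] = 6*r + 24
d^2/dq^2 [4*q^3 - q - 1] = 24*q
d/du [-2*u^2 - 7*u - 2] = -4*u - 7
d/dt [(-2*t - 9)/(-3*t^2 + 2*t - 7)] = 2*(-3*t^2 - 27*t + 16)/(9*t^4 - 12*t^3 + 46*t^2 - 28*t + 49)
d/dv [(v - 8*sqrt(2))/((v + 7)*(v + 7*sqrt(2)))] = ((-v + 8*sqrt(2))*(v + 7) + (-v + 8*sqrt(2))*(v + 7*sqrt(2)) + (v + 7)*(v + 7*sqrt(2)))/((v + 7)^2*(v + 7*sqrt(2))^2)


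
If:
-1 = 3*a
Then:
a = -1/3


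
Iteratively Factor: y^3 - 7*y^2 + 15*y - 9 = (y - 3)*(y^2 - 4*y + 3) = (y - 3)*(y - 1)*(y - 3)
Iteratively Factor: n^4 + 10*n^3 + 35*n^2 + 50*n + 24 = (n + 3)*(n^3 + 7*n^2 + 14*n + 8) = (n + 2)*(n + 3)*(n^2 + 5*n + 4) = (n + 1)*(n + 2)*(n + 3)*(n + 4)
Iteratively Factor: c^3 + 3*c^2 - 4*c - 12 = (c + 2)*(c^2 + c - 6) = (c + 2)*(c + 3)*(c - 2)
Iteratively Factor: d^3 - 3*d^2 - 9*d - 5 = (d + 1)*(d^2 - 4*d - 5) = (d + 1)^2*(d - 5)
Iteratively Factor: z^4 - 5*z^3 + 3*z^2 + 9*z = (z + 1)*(z^3 - 6*z^2 + 9*z) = (z - 3)*(z + 1)*(z^2 - 3*z) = (z - 3)^2*(z + 1)*(z)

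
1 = 1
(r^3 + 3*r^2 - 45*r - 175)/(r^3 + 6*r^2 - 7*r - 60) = (r^2 - 2*r - 35)/(r^2 + r - 12)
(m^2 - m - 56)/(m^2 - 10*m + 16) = (m + 7)/(m - 2)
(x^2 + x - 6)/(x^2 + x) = (x^2 + x - 6)/(x*(x + 1))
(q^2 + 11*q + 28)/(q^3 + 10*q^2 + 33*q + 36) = (q + 7)/(q^2 + 6*q + 9)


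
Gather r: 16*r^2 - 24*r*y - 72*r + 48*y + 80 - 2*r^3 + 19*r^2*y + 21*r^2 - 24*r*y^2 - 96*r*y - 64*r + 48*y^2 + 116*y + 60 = -2*r^3 + r^2*(19*y + 37) + r*(-24*y^2 - 120*y - 136) + 48*y^2 + 164*y + 140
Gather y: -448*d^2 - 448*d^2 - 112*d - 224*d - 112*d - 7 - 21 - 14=-896*d^2 - 448*d - 42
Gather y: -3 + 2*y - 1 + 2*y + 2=4*y - 2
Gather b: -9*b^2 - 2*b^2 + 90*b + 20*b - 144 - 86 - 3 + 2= -11*b^2 + 110*b - 231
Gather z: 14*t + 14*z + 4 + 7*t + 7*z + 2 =21*t + 21*z + 6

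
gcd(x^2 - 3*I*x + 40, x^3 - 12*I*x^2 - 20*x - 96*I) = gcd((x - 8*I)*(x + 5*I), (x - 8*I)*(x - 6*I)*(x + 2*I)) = x - 8*I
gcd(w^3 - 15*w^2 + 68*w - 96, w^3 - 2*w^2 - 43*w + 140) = w - 4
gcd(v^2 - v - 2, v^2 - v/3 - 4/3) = v + 1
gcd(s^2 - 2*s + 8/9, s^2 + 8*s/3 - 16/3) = s - 4/3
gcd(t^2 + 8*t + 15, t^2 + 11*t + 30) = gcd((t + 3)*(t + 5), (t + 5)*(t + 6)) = t + 5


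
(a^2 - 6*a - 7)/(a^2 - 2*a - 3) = (a - 7)/(a - 3)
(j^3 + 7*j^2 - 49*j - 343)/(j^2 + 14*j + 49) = j - 7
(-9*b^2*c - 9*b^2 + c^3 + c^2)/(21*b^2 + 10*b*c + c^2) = (-3*b*c - 3*b + c^2 + c)/(7*b + c)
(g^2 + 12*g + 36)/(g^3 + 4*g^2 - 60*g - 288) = 1/(g - 8)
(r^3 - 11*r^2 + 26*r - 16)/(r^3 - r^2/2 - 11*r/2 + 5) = 2*(r - 8)/(2*r + 5)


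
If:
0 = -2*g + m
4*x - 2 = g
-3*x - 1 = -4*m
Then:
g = 10/29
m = 20/29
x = 17/29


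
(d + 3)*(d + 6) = d^2 + 9*d + 18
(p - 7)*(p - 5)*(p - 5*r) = p^3 - 5*p^2*r - 12*p^2 + 60*p*r + 35*p - 175*r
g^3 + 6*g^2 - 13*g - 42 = (g - 3)*(g + 2)*(g + 7)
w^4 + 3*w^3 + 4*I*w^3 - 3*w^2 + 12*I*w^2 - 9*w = w*(w + 3)*(w + I)*(w + 3*I)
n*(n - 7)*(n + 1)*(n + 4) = n^4 - 2*n^3 - 31*n^2 - 28*n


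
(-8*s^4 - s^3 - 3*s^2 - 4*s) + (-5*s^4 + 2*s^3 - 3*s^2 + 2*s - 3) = -13*s^4 + s^3 - 6*s^2 - 2*s - 3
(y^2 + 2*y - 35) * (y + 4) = y^3 + 6*y^2 - 27*y - 140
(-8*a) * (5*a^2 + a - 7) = -40*a^3 - 8*a^2 + 56*a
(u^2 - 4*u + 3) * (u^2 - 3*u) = u^4 - 7*u^3 + 15*u^2 - 9*u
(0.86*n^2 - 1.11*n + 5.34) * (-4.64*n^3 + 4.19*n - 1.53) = -3.9904*n^5 + 5.1504*n^4 - 21.1742*n^3 - 5.9667*n^2 + 24.0729*n - 8.1702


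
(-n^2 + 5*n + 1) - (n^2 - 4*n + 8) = -2*n^2 + 9*n - 7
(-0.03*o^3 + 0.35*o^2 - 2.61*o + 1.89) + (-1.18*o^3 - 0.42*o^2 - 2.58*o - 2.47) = -1.21*o^3 - 0.07*o^2 - 5.19*o - 0.58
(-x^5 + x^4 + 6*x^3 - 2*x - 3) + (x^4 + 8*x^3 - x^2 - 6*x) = -x^5 + 2*x^4 + 14*x^3 - x^2 - 8*x - 3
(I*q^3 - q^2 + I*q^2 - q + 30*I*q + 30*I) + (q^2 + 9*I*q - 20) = I*q^3 + I*q^2 - q + 39*I*q - 20 + 30*I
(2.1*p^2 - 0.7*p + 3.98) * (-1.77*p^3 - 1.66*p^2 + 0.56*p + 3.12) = -3.717*p^5 - 2.247*p^4 - 4.7066*p^3 - 0.446799999999999*p^2 + 0.0448000000000004*p + 12.4176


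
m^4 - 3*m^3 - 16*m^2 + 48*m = m*(m - 4)*(m - 3)*(m + 4)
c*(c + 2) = c^2 + 2*c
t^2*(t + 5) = t^3 + 5*t^2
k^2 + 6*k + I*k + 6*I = (k + 6)*(k + I)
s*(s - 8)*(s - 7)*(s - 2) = s^4 - 17*s^3 + 86*s^2 - 112*s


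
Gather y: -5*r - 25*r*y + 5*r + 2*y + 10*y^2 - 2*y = -25*r*y + 10*y^2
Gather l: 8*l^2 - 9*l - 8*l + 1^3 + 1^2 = 8*l^2 - 17*l + 2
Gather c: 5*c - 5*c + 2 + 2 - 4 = 0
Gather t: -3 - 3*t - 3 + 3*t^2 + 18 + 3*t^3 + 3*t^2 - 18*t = 3*t^3 + 6*t^2 - 21*t + 12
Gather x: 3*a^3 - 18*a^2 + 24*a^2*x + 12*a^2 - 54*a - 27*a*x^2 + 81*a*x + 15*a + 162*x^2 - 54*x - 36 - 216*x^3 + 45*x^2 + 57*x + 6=3*a^3 - 6*a^2 - 39*a - 216*x^3 + x^2*(207 - 27*a) + x*(24*a^2 + 81*a + 3) - 30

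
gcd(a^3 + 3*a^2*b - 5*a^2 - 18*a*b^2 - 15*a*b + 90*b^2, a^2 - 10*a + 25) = a - 5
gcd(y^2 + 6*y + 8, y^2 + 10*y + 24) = y + 4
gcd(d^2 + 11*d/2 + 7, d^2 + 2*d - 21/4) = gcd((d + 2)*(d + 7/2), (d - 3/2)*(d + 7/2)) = d + 7/2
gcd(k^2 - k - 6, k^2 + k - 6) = 1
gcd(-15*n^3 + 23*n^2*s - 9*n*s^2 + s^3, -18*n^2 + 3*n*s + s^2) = -3*n + s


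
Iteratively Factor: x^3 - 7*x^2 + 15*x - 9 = (x - 3)*(x^2 - 4*x + 3) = (x - 3)^2*(x - 1)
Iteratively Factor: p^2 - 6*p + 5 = (p - 5)*(p - 1)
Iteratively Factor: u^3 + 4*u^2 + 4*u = (u + 2)*(u^2 + 2*u) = (u + 2)^2*(u)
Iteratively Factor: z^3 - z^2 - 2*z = (z)*(z^2 - z - 2) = z*(z + 1)*(z - 2)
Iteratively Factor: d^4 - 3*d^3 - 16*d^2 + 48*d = (d)*(d^3 - 3*d^2 - 16*d + 48) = d*(d - 3)*(d^2 - 16) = d*(d - 3)*(d + 4)*(d - 4)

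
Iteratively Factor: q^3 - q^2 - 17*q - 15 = (q - 5)*(q^2 + 4*q + 3) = (q - 5)*(q + 3)*(q + 1)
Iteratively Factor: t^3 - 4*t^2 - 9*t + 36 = (t + 3)*(t^2 - 7*t + 12) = (t - 4)*(t + 3)*(t - 3)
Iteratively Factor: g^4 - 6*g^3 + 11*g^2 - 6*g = (g - 3)*(g^3 - 3*g^2 + 2*g) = g*(g - 3)*(g^2 - 3*g + 2) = g*(g - 3)*(g - 1)*(g - 2)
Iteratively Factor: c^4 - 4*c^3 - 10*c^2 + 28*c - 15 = (c - 5)*(c^3 + c^2 - 5*c + 3) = (c - 5)*(c - 1)*(c^2 + 2*c - 3) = (c - 5)*(c - 1)^2*(c + 3)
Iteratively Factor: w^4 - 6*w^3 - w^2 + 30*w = (w - 5)*(w^3 - w^2 - 6*w) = (w - 5)*(w - 3)*(w^2 + 2*w) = (w - 5)*(w - 3)*(w + 2)*(w)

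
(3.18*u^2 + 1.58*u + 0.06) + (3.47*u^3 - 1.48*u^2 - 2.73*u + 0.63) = 3.47*u^3 + 1.7*u^2 - 1.15*u + 0.69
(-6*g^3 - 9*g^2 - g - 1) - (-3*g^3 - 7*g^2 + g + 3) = -3*g^3 - 2*g^2 - 2*g - 4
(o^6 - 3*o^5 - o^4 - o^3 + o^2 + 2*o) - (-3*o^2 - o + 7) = o^6 - 3*o^5 - o^4 - o^3 + 4*o^2 + 3*o - 7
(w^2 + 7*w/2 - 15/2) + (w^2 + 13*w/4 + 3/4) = 2*w^2 + 27*w/4 - 27/4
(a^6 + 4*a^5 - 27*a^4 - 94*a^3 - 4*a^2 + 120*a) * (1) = a^6 + 4*a^5 - 27*a^4 - 94*a^3 - 4*a^2 + 120*a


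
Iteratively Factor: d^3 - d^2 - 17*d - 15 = (d - 5)*(d^2 + 4*d + 3) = (d - 5)*(d + 1)*(d + 3)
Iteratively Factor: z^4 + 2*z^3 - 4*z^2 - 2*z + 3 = (z + 3)*(z^3 - z^2 - z + 1) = (z - 1)*(z + 3)*(z^2 - 1) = (z - 1)*(z + 1)*(z + 3)*(z - 1)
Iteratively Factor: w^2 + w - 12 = (w - 3)*(w + 4)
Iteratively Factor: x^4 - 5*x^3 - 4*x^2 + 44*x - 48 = (x - 2)*(x^3 - 3*x^2 - 10*x + 24) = (x - 2)^2*(x^2 - x - 12) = (x - 4)*(x - 2)^2*(x + 3)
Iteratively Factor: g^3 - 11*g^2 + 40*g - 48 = (g - 3)*(g^2 - 8*g + 16) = (g - 4)*(g - 3)*(g - 4)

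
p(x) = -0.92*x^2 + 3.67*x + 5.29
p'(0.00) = 3.67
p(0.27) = 6.21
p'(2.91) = -1.68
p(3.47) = 6.95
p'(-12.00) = 25.75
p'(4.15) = -3.97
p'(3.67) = -3.08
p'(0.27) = 3.17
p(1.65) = 8.84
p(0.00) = 5.29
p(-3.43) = -18.12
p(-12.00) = -171.23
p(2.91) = 8.18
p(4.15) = 4.68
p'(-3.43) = 9.98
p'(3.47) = -2.71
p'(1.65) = 0.63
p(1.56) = 8.78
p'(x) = 3.67 - 1.84*x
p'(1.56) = 0.80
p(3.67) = 6.37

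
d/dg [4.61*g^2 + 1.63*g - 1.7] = 9.22*g + 1.63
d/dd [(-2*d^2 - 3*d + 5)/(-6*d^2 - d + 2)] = (-16*d^2 + 52*d - 1)/(36*d^4 + 12*d^3 - 23*d^2 - 4*d + 4)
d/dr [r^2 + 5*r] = 2*r + 5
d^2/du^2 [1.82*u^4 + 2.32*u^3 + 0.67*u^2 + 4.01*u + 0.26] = 21.84*u^2 + 13.92*u + 1.34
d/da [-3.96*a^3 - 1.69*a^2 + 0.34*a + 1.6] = -11.88*a^2 - 3.38*a + 0.34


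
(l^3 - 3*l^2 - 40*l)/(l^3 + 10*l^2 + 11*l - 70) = l*(l - 8)/(l^2 + 5*l - 14)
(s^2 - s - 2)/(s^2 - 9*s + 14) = (s + 1)/(s - 7)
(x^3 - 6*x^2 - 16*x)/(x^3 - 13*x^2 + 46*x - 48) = x*(x + 2)/(x^2 - 5*x + 6)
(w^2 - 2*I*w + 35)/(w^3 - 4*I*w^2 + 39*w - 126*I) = (w + 5*I)/(w^2 + 3*I*w + 18)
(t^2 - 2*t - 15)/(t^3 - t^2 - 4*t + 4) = (t^2 - 2*t - 15)/(t^3 - t^2 - 4*t + 4)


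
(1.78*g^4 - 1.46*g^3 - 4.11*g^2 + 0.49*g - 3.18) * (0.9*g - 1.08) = 1.602*g^5 - 3.2364*g^4 - 2.1222*g^3 + 4.8798*g^2 - 3.3912*g + 3.4344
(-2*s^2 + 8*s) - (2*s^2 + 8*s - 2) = 2 - 4*s^2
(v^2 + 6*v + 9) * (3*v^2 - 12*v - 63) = 3*v^4 + 6*v^3 - 108*v^2 - 486*v - 567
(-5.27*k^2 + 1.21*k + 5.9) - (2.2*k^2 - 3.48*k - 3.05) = -7.47*k^2 + 4.69*k + 8.95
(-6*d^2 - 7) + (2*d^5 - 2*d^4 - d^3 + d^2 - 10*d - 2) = 2*d^5 - 2*d^4 - d^3 - 5*d^2 - 10*d - 9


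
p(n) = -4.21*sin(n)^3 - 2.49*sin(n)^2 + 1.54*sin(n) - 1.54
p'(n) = -12.63*sin(n)^2*cos(n) - 4.98*sin(n)*cos(n) + 1.54*cos(n)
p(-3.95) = -3.32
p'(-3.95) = 5.99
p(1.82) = -6.22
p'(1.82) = 3.74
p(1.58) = -6.70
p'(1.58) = 0.15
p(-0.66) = -2.45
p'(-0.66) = -0.12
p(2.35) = -3.22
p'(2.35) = 5.90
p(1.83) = -6.18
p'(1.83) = 3.86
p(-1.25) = -1.65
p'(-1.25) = -1.61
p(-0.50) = -2.39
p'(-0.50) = 0.90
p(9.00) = -1.62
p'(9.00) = 2.42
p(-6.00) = -1.40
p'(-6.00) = -0.80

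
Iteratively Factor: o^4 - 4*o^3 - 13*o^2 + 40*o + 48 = (o - 4)*(o^3 - 13*o - 12) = (o - 4)*(o + 1)*(o^2 - o - 12) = (o - 4)^2*(o + 1)*(o + 3)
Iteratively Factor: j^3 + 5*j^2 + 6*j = (j + 2)*(j^2 + 3*j) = j*(j + 2)*(j + 3)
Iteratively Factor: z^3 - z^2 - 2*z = (z + 1)*(z^2 - 2*z) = (z - 2)*(z + 1)*(z)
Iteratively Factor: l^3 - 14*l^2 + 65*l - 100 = (l - 5)*(l^2 - 9*l + 20) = (l - 5)*(l - 4)*(l - 5)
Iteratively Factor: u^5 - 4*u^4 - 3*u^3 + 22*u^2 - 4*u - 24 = (u - 3)*(u^4 - u^3 - 6*u^2 + 4*u + 8) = (u - 3)*(u + 2)*(u^3 - 3*u^2 + 4) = (u - 3)*(u - 2)*(u + 2)*(u^2 - u - 2) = (u - 3)*(u - 2)^2*(u + 2)*(u + 1)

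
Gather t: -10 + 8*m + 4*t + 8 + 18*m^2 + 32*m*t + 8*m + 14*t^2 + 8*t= 18*m^2 + 16*m + 14*t^2 + t*(32*m + 12) - 2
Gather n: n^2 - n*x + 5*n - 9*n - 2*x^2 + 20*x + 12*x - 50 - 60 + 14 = n^2 + n*(-x - 4) - 2*x^2 + 32*x - 96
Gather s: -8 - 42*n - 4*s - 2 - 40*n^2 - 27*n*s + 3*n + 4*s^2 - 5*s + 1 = -40*n^2 - 39*n + 4*s^2 + s*(-27*n - 9) - 9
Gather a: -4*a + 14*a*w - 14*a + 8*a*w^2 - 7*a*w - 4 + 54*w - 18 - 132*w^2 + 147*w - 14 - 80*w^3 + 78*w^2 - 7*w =a*(8*w^2 + 7*w - 18) - 80*w^3 - 54*w^2 + 194*w - 36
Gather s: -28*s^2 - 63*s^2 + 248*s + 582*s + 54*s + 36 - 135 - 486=-91*s^2 + 884*s - 585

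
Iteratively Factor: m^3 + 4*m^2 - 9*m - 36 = (m + 3)*(m^2 + m - 12) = (m - 3)*(m + 3)*(m + 4)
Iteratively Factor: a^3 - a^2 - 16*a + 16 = (a - 1)*(a^2 - 16) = (a - 1)*(a + 4)*(a - 4)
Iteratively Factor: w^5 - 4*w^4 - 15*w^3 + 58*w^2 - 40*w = (w - 5)*(w^4 + w^3 - 10*w^2 + 8*w) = (w - 5)*(w - 1)*(w^3 + 2*w^2 - 8*w) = (w - 5)*(w - 2)*(w - 1)*(w^2 + 4*w) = (w - 5)*(w - 2)*(w - 1)*(w + 4)*(w)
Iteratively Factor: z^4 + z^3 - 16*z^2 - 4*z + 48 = (z + 2)*(z^3 - z^2 - 14*z + 24) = (z - 3)*(z + 2)*(z^2 + 2*z - 8) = (z - 3)*(z - 2)*(z + 2)*(z + 4)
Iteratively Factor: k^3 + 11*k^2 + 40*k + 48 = (k + 4)*(k^2 + 7*k + 12) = (k + 3)*(k + 4)*(k + 4)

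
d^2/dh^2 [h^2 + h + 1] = 2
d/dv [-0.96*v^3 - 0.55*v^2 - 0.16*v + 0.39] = -2.88*v^2 - 1.1*v - 0.16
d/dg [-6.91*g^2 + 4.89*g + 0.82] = 4.89 - 13.82*g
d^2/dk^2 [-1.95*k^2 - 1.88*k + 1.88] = -3.90000000000000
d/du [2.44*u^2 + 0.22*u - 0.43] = 4.88*u + 0.22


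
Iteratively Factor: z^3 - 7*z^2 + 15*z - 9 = (z - 3)*(z^2 - 4*z + 3) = (z - 3)*(z - 1)*(z - 3)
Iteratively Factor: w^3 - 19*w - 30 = (w + 2)*(w^2 - 2*w - 15) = (w + 2)*(w + 3)*(w - 5)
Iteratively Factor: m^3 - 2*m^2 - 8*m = (m)*(m^2 - 2*m - 8) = m*(m - 4)*(m + 2)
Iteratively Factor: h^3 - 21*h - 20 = (h + 4)*(h^2 - 4*h - 5) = (h - 5)*(h + 4)*(h + 1)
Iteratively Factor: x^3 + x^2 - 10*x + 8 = (x + 4)*(x^2 - 3*x + 2) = (x - 1)*(x + 4)*(x - 2)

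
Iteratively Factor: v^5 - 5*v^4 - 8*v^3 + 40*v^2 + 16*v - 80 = (v - 2)*(v^4 - 3*v^3 - 14*v^2 + 12*v + 40) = (v - 2)^2*(v^3 - v^2 - 16*v - 20) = (v - 5)*(v - 2)^2*(v^2 + 4*v + 4) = (v - 5)*(v - 2)^2*(v + 2)*(v + 2)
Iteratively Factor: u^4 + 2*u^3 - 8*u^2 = (u + 4)*(u^3 - 2*u^2) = (u - 2)*(u + 4)*(u^2) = u*(u - 2)*(u + 4)*(u)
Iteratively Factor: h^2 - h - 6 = (h - 3)*(h + 2)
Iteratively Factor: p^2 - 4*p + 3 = (p - 3)*(p - 1)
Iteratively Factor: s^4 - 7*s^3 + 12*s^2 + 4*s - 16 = (s - 2)*(s^3 - 5*s^2 + 2*s + 8) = (s - 2)^2*(s^2 - 3*s - 4) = (s - 4)*(s - 2)^2*(s + 1)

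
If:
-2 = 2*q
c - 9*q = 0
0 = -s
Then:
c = -9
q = -1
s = 0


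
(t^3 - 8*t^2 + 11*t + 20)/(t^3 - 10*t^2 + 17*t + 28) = (t - 5)/(t - 7)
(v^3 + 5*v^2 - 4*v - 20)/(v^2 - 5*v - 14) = (v^2 + 3*v - 10)/(v - 7)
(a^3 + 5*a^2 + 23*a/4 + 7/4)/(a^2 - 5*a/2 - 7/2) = (4*a^2 + 16*a + 7)/(2*(2*a - 7))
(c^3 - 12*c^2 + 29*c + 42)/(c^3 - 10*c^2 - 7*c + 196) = (c^2 - 5*c - 6)/(c^2 - 3*c - 28)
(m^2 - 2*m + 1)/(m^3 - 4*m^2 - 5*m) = (-m^2 + 2*m - 1)/(m*(-m^2 + 4*m + 5))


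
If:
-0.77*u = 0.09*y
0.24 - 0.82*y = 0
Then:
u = -0.03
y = 0.29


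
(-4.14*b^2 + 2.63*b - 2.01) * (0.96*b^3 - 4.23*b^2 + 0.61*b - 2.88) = -3.9744*b^5 + 20.037*b^4 - 15.5799*b^3 + 22.0298*b^2 - 8.8005*b + 5.7888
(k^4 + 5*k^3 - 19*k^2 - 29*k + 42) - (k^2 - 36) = k^4 + 5*k^3 - 20*k^2 - 29*k + 78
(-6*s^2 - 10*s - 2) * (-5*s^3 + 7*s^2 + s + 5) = 30*s^5 + 8*s^4 - 66*s^3 - 54*s^2 - 52*s - 10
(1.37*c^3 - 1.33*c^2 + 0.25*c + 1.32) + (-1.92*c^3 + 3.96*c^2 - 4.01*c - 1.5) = -0.55*c^3 + 2.63*c^2 - 3.76*c - 0.18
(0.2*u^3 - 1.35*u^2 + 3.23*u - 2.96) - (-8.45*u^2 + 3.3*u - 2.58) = 0.2*u^3 + 7.1*u^2 - 0.0699999999999998*u - 0.38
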